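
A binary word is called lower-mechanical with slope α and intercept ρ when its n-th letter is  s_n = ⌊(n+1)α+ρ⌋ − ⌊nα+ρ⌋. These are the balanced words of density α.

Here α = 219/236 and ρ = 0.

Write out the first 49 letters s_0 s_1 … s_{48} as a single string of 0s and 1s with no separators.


n=0: ⌊(1·219)/236⌋ − ⌊(0·219)/236⌋ = ⌊219/236⌋ − ⌊0/236⌋ = 0 − 0 = 0
n=1: ⌊(2·219)/236⌋ − ⌊(1·219)/236⌋ = ⌊438/236⌋ − ⌊219/236⌋ = 1 − 0 = 1
n=2: ⌊(3·219)/236⌋ − ⌊(2·219)/236⌋ = ⌊657/236⌋ − ⌊438/236⌋ = 2 − 1 = 1
n=3: ⌊(4·219)/236⌋ − ⌊(3·219)/236⌋ = ⌊876/236⌋ − ⌊657/236⌋ = 3 − 2 = 1
n=4: ⌊(5·219)/236⌋ − ⌊(4·219)/236⌋ = ⌊1095/236⌋ − ⌊876/236⌋ = 4 − 3 = 1
n=5: ⌊(6·219)/236⌋ − ⌊(5·219)/236⌋ = ⌊1314/236⌋ − ⌊1095/236⌋ = 5 − 4 = 1
n=6: ⌊(7·219)/236⌋ − ⌊(6·219)/236⌋ = ⌊1533/236⌋ − ⌊1314/236⌋ = 6 − 5 = 1
n=7: ⌊(8·219)/236⌋ − ⌊(7·219)/236⌋ = ⌊1752/236⌋ − ⌊1533/236⌋ = 7 − 6 = 1
n=8: ⌊(9·219)/236⌋ − ⌊(8·219)/236⌋ = ⌊1971/236⌋ − ⌊1752/236⌋ = 8 − 7 = 1
n=9: ⌊(10·219)/236⌋ − ⌊(9·219)/236⌋ = ⌊2190/236⌋ − ⌊1971/236⌋ = 9 − 8 = 1
n=10: ⌊(11·219)/236⌋ − ⌊(10·219)/236⌋ = ⌊2409/236⌋ − ⌊2190/236⌋ = 10 − 9 = 1
n=11: ⌊(12·219)/236⌋ − ⌊(11·219)/236⌋ = ⌊2628/236⌋ − ⌊2409/236⌋ = 11 − 10 = 1
n=12: ⌊(13·219)/236⌋ − ⌊(12·219)/236⌋ = ⌊2847/236⌋ − ⌊2628/236⌋ = 12 − 11 = 1
n=13: ⌊(14·219)/236⌋ − ⌊(13·219)/236⌋ = ⌊3066/236⌋ − ⌊2847/236⌋ = 12 − 12 = 0
n=14: ⌊(15·219)/236⌋ − ⌊(14·219)/236⌋ = ⌊3285/236⌋ − ⌊3066/236⌋ = 13 − 12 = 1
n=15: ⌊(16·219)/236⌋ − ⌊(15·219)/236⌋ = ⌊3504/236⌋ − ⌊3285/236⌋ = 14 − 13 = 1
n=16: ⌊(17·219)/236⌋ − ⌊(16·219)/236⌋ = ⌊3723/236⌋ − ⌊3504/236⌋ = 15 − 14 = 1
n=17: ⌊(18·219)/236⌋ − ⌊(17·219)/236⌋ = ⌊3942/236⌋ − ⌊3723/236⌋ = 16 − 15 = 1
n=18: ⌊(19·219)/236⌋ − ⌊(18·219)/236⌋ = ⌊4161/236⌋ − ⌊3942/236⌋ = 17 − 16 = 1
n=19: ⌊(20·219)/236⌋ − ⌊(19·219)/236⌋ = ⌊4380/236⌋ − ⌊4161/236⌋ = 18 − 17 = 1
n=20: ⌊(21·219)/236⌋ − ⌊(20·219)/236⌋ = ⌊4599/236⌋ − ⌊4380/236⌋ = 19 − 18 = 1
n=21: ⌊(22·219)/236⌋ − ⌊(21·219)/236⌋ = ⌊4818/236⌋ − ⌊4599/236⌋ = 20 − 19 = 1
n=22: ⌊(23·219)/236⌋ − ⌊(22·219)/236⌋ = ⌊5037/236⌋ − ⌊4818/236⌋ = 21 − 20 = 1
n=23: ⌊(24·219)/236⌋ − ⌊(23·219)/236⌋ = ⌊5256/236⌋ − ⌊5037/236⌋ = 22 − 21 = 1
n=24: ⌊(25·219)/236⌋ − ⌊(24·219)/236⌋ = ⌊5475/236⌋ − ⌊5256/236⌋ = 23 − 22 = 1
n=25: ⌊(26·219)/236⌋ − ⌊(25·219)/236⌋ = ⌊5694/236⌋ − ⌊5475/236⌋ = 24 − 23 = 1
n=26: ⌊(27·219)/236⌋ − ⌊(26·219)/236⌋ = ⌊5913/236⌋ − ⌊5694/236⌋ = 25 − 24 = 1
n=27: ⌊(28·219)/236⌋ − ⌊(27·219)/236⌋ = ⌊6132/236⌋ − ⌊5913/236⌋ = 25 − 25 = 0
n=28: ⌊(29·219)/236⌋ − ⌊(28·219)/236⌋ = ⌊6351/236⌋ − ⌊6132/236⌋ = 26 − 25 = 1
n=29: ⌊(30·219)/236⌋ − ⌊(29·219)/236⌋ = ⌊6570/236⌋ − ⌊6351/236⌋ = 27 − 26 = 1
n=30: ⌊(31·219)/236⌋ − ⌊(30·219)/236⌋ = ⌊6789/236⌋ − ⌊6570/236⌋ = 28 − 27 = 1
n=31: ⌊(32·219)/236⌋ − ⌊(31·219)/236⌋ = ⌊7008/236⌋ − ⌊6789/236⌋ = 29 − 28 = 1
n=32: ⌊(33·219)/236⌋ − ⌊(32·219)/236⌋ = ⌊7227/236⌋ − ⌊7008/236⌋ = 30 − 29 = 1
n=33: ⌊(34·219)/236⌋ − ⌊(33·219)/236⌋ = ⌊7446/236⌋ − ⌊7227/236⌋ = 31 − 30 = 1
n=34: ⌊(35·219)/236⌋ − ⌊(34·219)/236⌋ = ⌊7665/236⌋ − ⌊7446/236⌋ = 32 − 31 = 1
n=35: ⌊(36·219)/236⌋ − ⌊(35·219)/236⌋ = ⌊7884/236⌋ − ⌊7665/236⌋ = 33 − 32 = 1
n=36: ⌊(37·219)/236⌋ − ⌊(36·219)/236⌋ = ⌊8103/236⌋ − ⌊7884/236⌋ = 34 − 33 = 1
n=37: ⌊(38·219)/236⌋ − ⌊(37·219)/236⌋ = ⌊8322/236⌋ − ⌊8103/236⌋ = 35 − 34 = 1
n=38: ⌊(39·219)/236⌋ − ⌊(38·219)/236⌋ = ⌊8541/236⌋ − ⌊8322/236⌋ = 36 − 35 = 1
n=39: ⌊(40·219)/236⌋ − ⌊(39·219)/236⌋ = ⌊8760/236⌋ − ⌊8541/236⌋ = 37 − 36 = 1
n=40: ⌊(41·219)/236⌋ − ⌊(40·219)/236⌋ = ⌊8979/236⌋ − ⌊8760/236⌋ = 38 − 37 = 1
n=41: ⌊(42·219)/236⌋ − ⌊(41·219)/236⌋ = ⌊9198/236⌋ − ⌊8979/236⌋ = 38 − 38 = 0
n=42: ⌊(43·219)/236⌋ − ⌊(42·219)/236⌋ = ⌊9417/236⌋ − ⌊9198/236⌋ = 39 − 38 = 1
n=43: ⌊(44·219)/236⌋ − ⌊(43·219)/236⌋ = ⌊9636/236⌋ − ⌊9417/236⌋ = 40 − 39 = 1
n=44: ⌊(45·219)/236⌋ − ⌊(44·219)/236⌋ = ⌊9855/236⌋ − ⌊9636/236⌋ = 41 − 40 = 1
n=45: ⌊(46·219)/236⌋ − ⌊(45·219)/236⌋ = ⌊10074/236⌋ − ⌊9855/236⌋ = 42 − 41 = 1
n=46: ⌊(47·219)/236⌋ − ⌊(46·219)/236⌋ = ⌊10293/236⌋ − ⌊10074/236⌋ = 43 − 42 = 1
n=47: ⌊(48·219)/236⌋ − ⌊(47·219)/236⌋ = ⌊10512/236⌋ − ⌊10293/236⌋ = 44 − 43 = 1
n=48: ⌊(49·219)/236⌋ − ⌊(48·219)/236⌋ = ⌊10731/236⌋ − ⌊10512/236⌋ = 45 − 44 = 1

0111111111111011111111111110111111111111101111111


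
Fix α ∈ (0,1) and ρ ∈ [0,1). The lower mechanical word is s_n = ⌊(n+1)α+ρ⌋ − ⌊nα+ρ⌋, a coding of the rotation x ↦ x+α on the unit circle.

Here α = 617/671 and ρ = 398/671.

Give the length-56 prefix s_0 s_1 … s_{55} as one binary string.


n=0: ⌊(1·617+398)/671⌋ − ⌊(0·617+398)/671⌋ = ⌊1015/671⌋ − ⌊398/671⌋ = 1 − 0 = 1
n=1: ⌊(2·617+398)/671⌋ − ⌊(1·617+398)/671⌋ = ⌊1632/671⌋ − ⌊1015/671⌋ = 2 − 1 = 1
n=2: ⌊(3·617+398)/671⌋ − ⌊(2·617+398)/671⌋ = ⌊2249/671⌋ − ⌊1632/671⌋ = 3 − 2 = 1
n=3: ⌊(4·617+398)/671⌋ − ⌊(3·617+398)/671⌋ = ⌊2866/671⌋ − ⌊2249/671⌋ = 4 − 3 = 1
n=4: ⌊(5·617+398)/671⌋ − ⌊(4·617+398)/671⌋ = ⌊3483/671⌋ − ⌊2866/671⌋ = 5 − 4 = 1
n=5: ⌊(6·617+398)/671⌋ − ⌊(5·617+398)/671⌋ = ⌊4100/671⌋ − ⌊3483/671⌋ = 6 − 5 = 1
n=6: ⌊(7·617+398)/671⌋ − ⌊(6·617+398)/671⌋ = ⌊4717/671⌋ − ⌊4100/671⌋ = 7 − 6 = 1
n=7: ⌊(8·617+398)/671⌋ − ⌊(7·617+398)/671⌋ = ⌊5334/671⌋ − ⌊4717/671⌋ = 7 − 7 = 0
n=8: ⌊(9·617+398)/671⌋ − ⌊(8·617+398)/671⌋ = ⌊5951/671⌋ − ⌊5334/671⌋ = 8 − 7 = 1
n=9: ⌊(10·617+398)/671⌋ − ⌊(9·617+398)/671⌋ = ⌊6568/671⌋ − ⌊5951/671⌋ = 9 − 8 = 1
n=10: ⌊(11·617+398)/671⌋ − ⌊(10·617+398)/671⌋ = ⌊7185/671⌋ − ⌊6568/671⌋ = 10 − 9 = 1
n=11: ⌊(12·617+398)/671⌋ − ⌊(11·617+398)/671⌋ = ⌊7802/671⌋ − ⌊7185/671⌋ = 11 − 10 = 1
n=12: ⌊(13·617+398)/671⌋ − ⌊(12·617+398)/671⌋ = ⌊8419/671⌋ − ⌊7802/671⌋ = 12 − 11 = 1
n=13: ⌊(14·617+398)/671⌋ − ⌊(13·617+398)/671⌋ = ⌊9036/671⌋ − ⌊8419/671⌋ = 13 − 12 = 1
n=14: ⌊(15·617+398)/671⌋ − ⌊(14·617+398)/671⌋ = ⌊9653/671⌋ − ⌊9036/671⌋ = 14 − 13 = 1
n=15: ⌊(16·617+398)/671⌋ − ⌊(15·617+398)/671⌋ = ⌊10270/671⌋ − ⌊9653/671⌋ = 15 − 14 = 1
n=16: ⌊(17·617+398)/671⌋ − ⌊(16·617+398)/671⌋ = ⌊10887/671⌋ − ⌊10270/671⌋ = 16 − 15 = 1
n=17: ⌊(18·617+398)/671⌋ − ⌊(17·617+398)/671⌋ = ⌊11504/671⌋ − ⌊10887/671⌋ = 17 − 16 = 1
n=18: ⌊(19·617+398)/671⌋ − ⌊(18·617+398)/671⌋ = ⌊12121/671⌋ − ⌊11504/671⌋ = 18 − 17 = 1
n=19: ⌊(20·617+398)/671⌋ − ⌊(19·617+398)/671⌋ = ⌊12738/671⌋ − ⌊12121/671⌋ = 18 − 18 = 0
n=20: ⌊(21·617+398)/671⌋ − ⌊(20·617+398)/671⌋ = ⌊13355/671⌋ − ⌊12738/671⌋ = 19 − 18 = 1
n=21: ⌊(22·617+398)/671⌋ − ⌊(21·617+398)/671⌋ = ⌊13972/671⌋ − ⌊13355/671⌋ = 20 − 19 = 1
n=22: ⌊(23·617+398)/671⌋ − ⌊(22·617+398)/671⌋ = ⌊14589/671⌋ − ⌊13972/671⌋ = 21 − 20 = 1
n=23: ⌊(24·617+398)/671⌋ − ⌊(23·617+398)/671⌋ = ⌊15206/671⌋ − ⌊14589/671⌋ = 22 − 21 = 1
n=24: ⌊(25·617+398)/671⌋ − ⌊(24·617+398)/671⌋ = ⌊15823/671⌋ − ⌊15206/671⌋ = 23 − 22 = 1
n=25: ⌊(26·617+398)/671⌋ − ⌊(25·617+398)/671⌋ = ⌊16440/671⌋ − ⌊15823/671⌋ = 24 − 23 = 1
n=26: ⌊(27·617+398)/671⌋ − ⌊(26·617+398)/671⌋ = ⌊17057/671⌋ − ⌊16440/671⌋ = 25 − 24 = 1
n=27: ⌊(28·617+398)/671⌋ − ⌊(27·617+398)/671⌋ = ⌊17674/671⌋ − ⌊17057/671⌋ = 26 − 25 = 1
n=28: ⌊(29·617+398)/671⌋ − ⌊(28·617+398)/671⌋ = ⌊18291/671⌋ − ⌊17674/671⌋ = 27 − 26 = 1
n=29: ⌊(30·617+398)/671⌋ − ⌊(29·617+398)/671⌋ = ⌊18908/671⌋ − ⌊18291/671⌋ = 28 − 27 = 1
n=30: ⌊(31·617+398)/671⌋ − ⌊(30·617+398)/671⌋ = ⌊19525/671⌋ − ⌊18908/671⌋ = 29 − 28 = 1
n=31: ⌊(32·617+398)/671⌋ − ⌊(31·617+398)/671⌋ = ⌊20142/671⌋ − ⌊19525/671⌋ = 30 − 29 = 1
n=32: ⌊(33·617+398)/671⌋ − ⌊(32·617+398)/671⌋ = ⌊20759/671⌋ − ⌊20142/671⌋ = 30 − 30 = 0
n=33: ⌊(34·617+398)/671⌋ − ⌊(33·617+398)/671⌋ = ⌊21376/671⌋ − ⌊20759/671⌋ = 31 − 30 = 1
n=34: ⌊(35·617+398)/671⌋ − ⌊(34·617+398)/671⌋ = ⌊21993/671⌋ − ⌊21376/671⌋ = 32 − 31 = 1
n=35: ⌊(36·617+398)/671⌋ − ⌊(35·617+398)/671⌋ = ⌊22610/671⌋ − ⌊21993/671⌋ = 33 − 32 = 1
n=36: ⌊(37·617+398)/671⌋ − ⌊(36·617+398)/671⌋ = ⌊23227/671⌋ − ⌊22610/671⌋ = 34 − 33 = 1
n=37: ⌊(38·617+398)/671⌋ − ⌊(37·617+398)/671⌋ = ⌊23844/671⌋ − ⌊23227/671⌋ = 35 − 34 = 1
n=38: ⌊(39·617+398)/671⌋ − ⌊(38·617+398)/671⌋ = ⌊24461/671⌋ − ⌊23844/671⌋ = 36 − 35 = 1
n=39: ⌊(40·617+398)/671⌋ − ⌊(39·617+398)/671⌋ = ⌊25078/671⌋ − ⌊24461/671⌋ = 37 − 36 = 1
n=40: ⌊(41·617+398)/671⌋ − ⌊(40·617+398)/671⌋ = ⌊25695/671⌋ − ⌊25078/671⌋ = 38 − 37 = 1
n=41: ⌊(42·617+398)/671⌋ − ⌊(41·617+398)/671⌋ = ⌊26312/671⌋ − ⌊25695/671⌋ = 39 − 38 = 1
n=42: ⌊(43·617+398)/671⌋ − ⌊(42·617+398)/671⌋ = ⌊26929/671⌋ − ⌊26312/671⌋ = 40 − 39 = 1
n=43: ⌊(44·617+398)/671⌋ − ⌊(43·617+398)/671⌋ = ⌊27546/671⌋ − ⌊26929/671⌋ = 41 − 40 = 1
n=44: ⌊(45·617+398)/671⌋ − ⌊(44·617+398)/671⌋ = ⌊28163/671⌋ − ⌊27546/671⌋ = 41 − 41 = 0
n=45: ⌊(46·617+398)/671⌋ − ⌊(45·617+398)/671⌋ = ⌊28780/671⌋ − ⌊28163/671⌋ = 42 − 41 = 1
n=46: ⌊(47·617+398)/671⌋ − ⌊(46·617+398)/671⌋ = ⌊29397/671⌋ − ⌊28780/671⌋ = 43 − 42 = 1
n=47: ⌊(48·617+398)/671⌋ − ⌊(47·617+398)/671⌋ = ⌊30014/671⌋ − ⌊29397/671⌋ = 44 − 43 = 1
n=48: ⌊(49·617+398)/671⌋ − ⌊(48·617+398)/671⌋ = ⌊30631/671⌋ − ⌊30014/671⌋ = 45 − 44 = 1
n=49: ⌊(50·617+398)/671⌋ − ⌊(49·617+398)/671⌋ = ⌊31248/671⌋ − ⌊30631/671⌋ = 46 − 45 = 1
n=50: ⌊(51·617+398)/671⌋ − ⌊(50·617+398)/671⌋ = ⌊31865/671⌋ − ⌊31248/671⌋ = 47 − 46 = 1
n=51: ⌊(52·617+398)/671⌋ − ⌊(51·617+398)/671⌋ = ⌊32482/671⌋ − ⌊31865/671⌋ = 48 − 47 = 1
n=52: ⌊(53·617+398)/671⌋ − ⌊(52·617+398)/671⌋ = ⌊33099/671⌋ − ⌊32482/671⌋ = 49 − 48 = 1
n=53: ⌊(54·617+398)/671⌋ − ⌊(53·617+398)/671⌋ = ⌊33716/671⌋ − ⌊33099/671⌋ = 50 − 49 = 1
n=54: ⌊(55·617+398)/671⌋ − ⌊(54·617+398)/671⌋ = ⌊34333/671⌋ − ⌊33716/671⌋ = 51 − 50 = 1
n=55: ⌊(56·617+398)/671⌋ − ⌊(55·617+398)/671⌋ = ⌊34950/671⌋ − ⌊34333/671⌋ = 52 − 51 = 1

11111110111111111110111111111111011111111111011111111111


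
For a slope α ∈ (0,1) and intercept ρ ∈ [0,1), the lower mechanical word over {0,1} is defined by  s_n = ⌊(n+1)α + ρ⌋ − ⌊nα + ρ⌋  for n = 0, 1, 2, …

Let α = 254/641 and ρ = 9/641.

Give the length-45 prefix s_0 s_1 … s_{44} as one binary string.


n=0: ⌊(1·254+9)/641⌋ − ⌊(0·254+9)/641⌋ = ⌊263/641⌋ − ⌊9/641⌋ = 0 − 0 = 0
n=1: ⌊(2·254+9)/641⌋ − ⌊(1·254+9)/641⌋ = ⌊517/641⌋ − ⌊263/641⌋ = 0 − 0 = 0
n=2: ⌊(3·254+9)/641⌋ − ⌊(2·254+9)/641⌋ = ⌊771/641⌋ − ⌊517/641⌋ = 1 − 0 = 1
n=3: ⌊(4·254+9)/641⌋ − ⌊(3·254+9)/641⌋ = ⌊1025/641⌋ − ⌊771/641⌋ = 1 − 1 = 0
n=4: ⌊(5·254+9)/641⌋ − ⌊(4·254+9)/641⌋ = ⌊1279/641⌋ − ⌊1025/641⌋ = 1 − 1 = 0
n=5: ⌊(6·254+9)/641⌋ − ⌊(5·254+9)/641⌋ = ⌊1533/641⌋ − ⌊1279/641⌋ = 2 − 1 = 1
n=6: ⌊(7·254+9)/641⌋ − ⌊(6·254+9)/641⌋ = ⌊1787/641⌋ − ⌊1533/641⌋ = 2 − 2 = 0
n=7: ⌊(8·254+9)/641⌋ − ⌊(7·254+9)/641⌋ = ⌊2041/641⌋ − ⌊1787/641⌋ = 3 − 2 = 1
n=8: ⌊(9·254+9)/641⌋ − ⌊(8·254+9)/641⌋ = ⌊2295/641⌋ − ⌊2041/641⌋ = 3 − 3 = 0
n=9: ⌊(10·254+9)/641⌋ − ⌊(9·254+9)/641⌋ = ⌊2549/641⌋ − ⌊2295/641⌋ = 3 − 3 = 0
n=10: ⌊(11·254+9)/641⌋ − ⌊(10·254+9)/641⌋ = ⌊2803/641⌋ − ⌊2549/641⌋ = 4 − 3 = 1
n=11: ⌊(12·254+9)/641⌋ − ⌊(11·254+9)/641⌋ = ⌊3057/641⌋ − ⌊2803/641⌋ = 4 − 4 = 0
n=12: ⌊(13·254+9)/641⌋ − ⌊(12·254+9)/641⌋ = ⌊3311/641⌋ − ⌊3057/641⌋ = 5 − 4 = 1
n=13: ⌊(14·254+9)/641⌋ − ⌊(13·254+9)/641⌋ = ⌊3565/641⌋ − ⌊3311/641⌋ = 5 − 5 = 0
n=14: ⌊(15·254+9)/641⌋ − ⌊(14·254+9)/641⌋ = ⌊3819/641⌋ − ⌊3565/641⌋ = 5 − 5 = 0
n=15: ⌊(16·254+9)/641⌋ − ⌊(15·254+9)/641⌋ = ⌊4073/641⌋ − ⌊3819/641⌋ = 6 − 5 = 1
n=16: ⌊(17·254+9)/641⌋ − ⌊(16·254+9)/641⌋ = ⌊4327/641⌋ − ⌊4073/641⌋ = 6 − 6 = 0
n=17: ⌊(18·254+9)/641⌋ − ⌊(17·254+9)/641⌋ = ⌊4581/641⌋ − ⌊4327/641⌋ = 7 − 6 = 1
n=18: ⌊(19·254+9)/641⌋ − ⌊(18·254+9)/641⌋ = ⌊4835/641⌋ − ⌊4581/641⌋ = 7 − 7 = 0
n=19: ⌊(20·254+9)/641⌋ − ⌊(19·254+9)/641⌋ = ⌊5089/641⌋ − ⌊4835/641⌋ = 7 − 7 = 0
n=20: ⌊(21·254+9)/641⌋ − ⌊(20·254+9)/641⌋ = ⌊5343/641⌋ − ⌊5089/641⌋ = 8 − 7 = 1
n=21: ⌊(22·254+9)/641⌋ − ⌊(21·254+9)/641⌋ = ⌊5597/641⌋ − ⌊5343/641⌋ = 8 − 8 = 0
n=22: ⌊(23·254+9)/641⌋ − ⌊(22·254+9)/641⌋ = ⌊5851/641⌋ − ⌊5597/641⌋ = 9 − 8 = 1
n=23: ⌊(24·254+9)/641⌋ − ⌊(23·254+9)/641⌋ = ⌊6105/641⌋ − ⌊5851/641⌋ = 9 − 9 = 0
n=24: ⌊(25·254+9)/641⌋ − ⌊(24·254+9)/641⌋ = ⌊6359/641⌋ − ⌊6105/641⌋ = 9 − 9 = 0
n=25: ⌊(26·254+9)/641⌋ − ⌊(25·254+9)/641⌋ = ⌊6613/641⌋ − ⌊6359/641⌋ = 10 − 9 = 1
n=26: ⌊(27·254+9)/641⌋ − ⌊(26·254+9)/641⌋ = ⌊6867/641⌋ − ⌊6613/641⌋ = 10 − 10 = 0
n=27: ⌊(28·254+9)/641⌋ − ⌊(27·254+9)/641⌋ = ⌊7121/641⌋ − ⌊6867/641⌋ = 11 − 10 = 1
n=28: ⌊(29·254+9)/641⌋ − ⌊(28·254+9)/641⌋ = ⌊7375/641⌋ − ⌊7121/641⌋ = 11 − 11 = 0
n=29: ⌊(30·254+9)/641⌋ − ⌊(29·254+9)/641⌋ = ⌊7629/641⌋ − ⌊7375/641⌋ = 11 − 11 = 0
n=30: ⌊(31·254+9)/641⌋ − ⌊(30·254+9)/641⌋ = ⌊7883/641⌋ − ⌊7629/641⌋ = 12 − 11 = 1
n=31: ⌊(32·254+9)/641⌋ − ⌊(31·254+9)/641⌋ = ⌊8137/641⌋ − ⌊7883/641⌋ = 12 − 12 = 0
n=32: ⌊(33·254+9)/641⌋ − ⌊(32·254+9)/641⌋ = ⌊8391/641⌋ − ⌊8137/641⌋ = 13 − 12 = 1
n=33: ⌊(34·254+9)/641⌋ − ⌊(33·254+9)/641⌋ = ⌊8645/641⌋ − ⌊8391/641⌋ = 13 − 13 = 0
n=34: ⌊(35·254+9)/641⌋ − ⌊(34·254+9)/641⌋ = ⌊8899/641⌋ − ⌊8645/641⌋ = 13 − 13 = 0
n=35: ⌊(36·254+9)/641⌋ − ⌊(35·254+9)/641⌋ = ⌊9153/641⌋ − ⌊8899/641⌋ = 14 − 13 = 1
n=36: ⌊(37·254+9)/641⌋ − ⌊(36·254+9)/641⌋ = ⌊9407/641⌋ − ⌊9153/641⌋ = 14 − 14 = 0
n=37: ⌊(38·254+9)/641⌋ − ⌊(37·254+9)/641⌋ = ⌊9661/641⌋ − ⌊9407/641⌋ = 15 − 14 = 1
n=38: ⌊(39·254+9)/641⌋ − ⌊(38·254+9)/641⌋ = ⌊9915/641⌋ − ⌊9661/641⌋ = 15 − 15 = 0
n=39: ⌊(40·254+9)/641⌋ − ⌊(39·254+9)/641⌋ = ⌊10169/641⌋ − ⌊9915/641⌋ = 15 − 15 = 0
n=40: ⌊(41·254+9)/641⌋ − ⌊(40·254+9)/641⌋ = ⌊10423/641⌋ − ⌊10169/641⌋ = 16 − 15 = 1
n=41: ⌊(42·254+9)/641⌋ − ⌊(41·254+9)/641⌋ = ⌊10677/641⌋ − ⌊10423/641⌋ = 16 − 16 = 0
n=42: ⌊(43·254+9)/641⌋ − ⌊(42·254+9)/641⌋ = ⌊10931/641⌋ − ⌊10677/641⌋ = 17 − 16 = 1
n=43: ⌊(44·254+9)/641⌋ − ⌊(43·254+9)/641⌋ = ⌊11185/641⌋ − ⌊10931/641⌋ = 17 − 17 = 0
n=44: ⌊(45·254+9)/641⌋ − ⌊(44·254+9)/641⌋ = ⌊11439/641⌋ − ⌊11185/641⌋ = 17 − 17 = 0

001001010010100101001010010100101001010010100


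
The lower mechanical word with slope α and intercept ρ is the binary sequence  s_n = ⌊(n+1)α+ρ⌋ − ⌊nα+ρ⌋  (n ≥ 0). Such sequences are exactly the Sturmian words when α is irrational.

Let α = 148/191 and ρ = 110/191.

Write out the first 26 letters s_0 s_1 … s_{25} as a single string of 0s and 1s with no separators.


11011110111011101111011101

n=0: ⌊(1·148+110)/191⌋ − ⌊(0·148+110)/191⌋ = ⌊258/191⌋ − ⌊110/191⌋ = 1 − 0 = 1
n=1: ⌊(2·148+110)/191⌋ − ⌊(1·148+110)/191⌋ = ⌊406/191⌋ − ⌊258/191⌋ = 2 − 1 = 1
n=2: ⌊(3·148+110)/191⌋ − ⌊(2·148+110)/191⌋ = ⌊554/191⌋ − ⌊406/191⌋ = 2 − 2 = 0
n=3: ⌊(4·148+110)/191⌋ − ⌊(3·148+110)/191⌋ = ⌊702/191⌋ − ⌊554/191⌋ = 3 − 2 = 1
n=4: ⌊(5·148+110)/191⌋ − ⌊(4·148+110)/191⌋ = ⌊850/191⌋ − ⌊702/191⌋ = 4 − 3 = 1
n=5: ⌊(6·148+110)/191⌋ − ⌊(5·148+110)/191⌋ = ⌊998/191⌋ − ⌊850/191⌋ = 5 − 4 = 1
n=6: ⌊(7·148+110)/191⌋ − ⌊(6·148+110)/191⌋ = ⌊1146/191⌋ − ⌊998/191⌋ = 6 − 5 = 1
n=7: ⌊(8·148+110)/191⌋ − ⌊(7·148+110)/191⌋ = ⌊1294/191⌋ − ⌊1146/191⌋ = 6 − 6 = 0
n=8: ⌊(9·148+110)/191⌋ − ⌊(8·148+110)/191⌋ = ⌊1442/191⌋ − ⌊1294/191⌋ = 7 − 6 = 1
n=9: ⌊(10·148+110)/191⌋ − ⌊(9·148+110)/191⌋ = ⌊1590/191⌋ − ⌊1442/191⌋ = 8 − 7 = 1
n=10: ⌊(11·148+110)/191⌋ − ⌊(10·148+110)/191⌋ = ⌊1738/191⌋ − ⌊1590/191⌋ = 9 − 8 = 1
n=11: ⌊(12·148+110)/191⌋ − ⌊(11·148+110)/191⌋ = ⌊1886/191⌋ − ⌊1738/191⌋ = 9 − 9 = 0
n=12: ⌊(13·148+110)/191⌋ − ⌊(12·148+110)/191⌋ = ⌊2034/191⌋ − ⌊1886/191⌋ = 10 − 9 = 1
n=13: ⌊(14·148+110)/191⌋ − ⌊(13·148+110)/191⌋ = ⌊2182/191⌋ − ⌊2034/191⌋ = 11 − 10 = 1
n=14: ⌊(15·148+110)/191⌋ − ⌊(14·148+110)/191⌋ = ⌊2330/191⌋ − ⌊2182/191⌋ = 12 − 11 = 1
n=15: ⌊(16·148+110)/191⌋ − ⌊(15·148+110)/191⌋ = ⌊2478/191⌋ − ⌊2330/191⌋ = 12 − 12 = 0
n=16: ⌊(17·148+110)/191⌋ − ⌊(16·148+110)/191⌋ = ⌊2626/191⌋ − ⌊2478/191⌋ = 13 − 12 = 1
n=17: ⌊(18·148+110)/191⌋ − ⌊(17·148+110)/191⌋ = ⌊2774/191⌋ − ⌊2626/191⌋ = 14 − 13 = 1
n=18: ⌊(19·148+110)/191⌋ − ⌊(18·148+110)/191⌋ = ⌊2922/191⌋ − ⌊2774/191⌋ = 15 − 14 = 1
n=19: ⌊(20·148+110)/191⌋ − ⌊(19·148+110)/191⌋ = ⌊3070/191⌋ − ⌊2922/191⌋ = 16 − 15 = 1
n=20: ⌊(21·148+110)/191⌋ − ⌊(20·148+110)/191⌋ = ⌊3218/191⌋ − ⌊3070/191⌋ = 16 − 16 = 0
n=21: ⌊(22·148+110)/191⌋ − ⌊(21·148+110)/191⌋ = ⌊3366/191⌋ − ⌊3218/191⌋ = 17 − 16 = 1
n=22: ⌊(23·148+110)/191⌋ − ⌊(22·148+110)/191⌋ = ⌊3514/191⌋ − ⌊3366/191⌋ = 18 − 17 = 1
n=23: ⌊(24·148+110)/191⌋ − ⌊(23·148+110)/191⌋ = ⌊3662/191⌋ − ⌊3514/191⌋ = 19 − 18 = 1
n=24: ⌊(25·148+110)/191⌋ − ⌊(24·148+110)/191⌋ = ⌊3810/191⌋ − ⌊3662/191⌋ = 19 − 19 = 0
n=25: ⌊(26·148+110)/191⌋ − ⌊(25·148+110)/191⌋ = ⌊3958/191⌋ − ⌊3810/191⌋ = 20 − 19 = 1


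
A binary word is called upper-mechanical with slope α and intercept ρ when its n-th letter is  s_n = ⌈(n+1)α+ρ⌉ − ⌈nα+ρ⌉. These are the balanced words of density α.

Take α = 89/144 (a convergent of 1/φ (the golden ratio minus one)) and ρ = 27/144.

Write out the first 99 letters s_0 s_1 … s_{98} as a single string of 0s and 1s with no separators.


011010110101101101011011010110101101101011010110110101101101011010110110101101101011010110110101101

n=0: ⌈(1·89+27)/144⌉ − ⌈(0·89+27)/144⌉ = ⌈116/144⌉ − ⌈27/144⌉ = 1 − 1 = 0
n=1: ⌈(2·89+27)/144⌉ − ⌈(1·89+27)/144⌉ = ⌈205/144⌉ − ⌈116/144⌉ = 2 − 1 = 1
n=2: ⌈(3·89+27)/144⌉ − ⌈(2·89+27)/144⌉ = ⌈294/144⌉ − ⌈205/144⌉ = 3 − 2 = 1
n=3: ⌈(4·89+27)/144⌉ − ⌈(3·89+27)/144⌉ = ⌈383/144⌉ − ⌈294/144⌉ = 3 − 3 = 0
n=4: ⌈(5·89+27)/144⌉ − ⌈(4·89+27)/144⌉ = ⌈472/144⌉ − ⌈383/144⌉ = 4 − 3 = 1
n=5: ⌈(6·89+27)/144⌉ − ⌈(5·89+27)/144⌉ = ⌈561/144⌉ − ⌈472/144⌉ = 4 − 4 = 0
n=6: ⌈(7·89+27)/144⌉ − ⌈(6·89+27)/144⌉ = ⌈650/144⌉ − ⌈561/144⌉ = 5 − 4 = 1
n=7: ⌈(8·89+27)/144⌉ − ⌈(7·89+27)/144⌉ = ⌈739/144⌉ − ⌈650/144⌉ = 6 − 5 = 1
n=8: ⌈(9·89+27)/144⌉ − ⌈(8·89+27)/144⌉ = ⌈828/144⌉ − ⌈739/144⌉ = 6 − 6 = 0
n=9: ⌈(10·89+27)/144⌉ − ⌈(9·89+27)/144⌉ = ⌈917/144⌉ − ⌈828/144⌉ = 7 − 6 = 1
n=10: ⌈(11·89+27)/144⌉ − ⌈(10·89+27)/144⌉ = ⌈1006/144⌉ − ⌈917/144⌉ = 7 − 7 = 0
n=11: ⌈(12·89+27)/144⌉ − ⌈(11·89+27)/144⌉ = ⌈1095/144⌉ − ⌈1006/144⌉ = 8 − 7 = 1
n=12: ⌈(13·89+27)/144⌉ − ⌈(12·89+27)/144⌉ = ⌈1184/144⌉ − ⌈1095/144⌉ = 9 − 8 = 1
n=13: ⌈(14·89+27)/144⌉ − ⌈(13·89+27)/144⌉ = ⌈1273/144⌉ − ⌈1184/144⌉ = 9 − 9 = 0
n=14: ⌈(15·89+27)/144⌉ − ⌈(14·89+27)/144⌉ = ⌈1362/144⌉ − ⌈1273/144⌉ = 10 − 9 = 1
n=15: ⌈(16·89+27)/144⌉ − ⌈(15·89+27)/144⌉ = ⌈1451/144⌉ − ⌈1362/144⌉ = 11 − 10 = 1
n=16: ⌈(17·89+27)/144⌉ − ⌈(16·89+27)/144⌉ = ⌈1540/144⌉ − ⌈1451/144⌉ = 11 − 11 = 0
n=17: ⌈(18·89+27)/144⌉ − ⌈(17·89+27)/144⌉ = ⌈1629/144⌉ − ⌈1540/144⌉ = 12 − 11 = 1
n=18: ⌈(19·89+27)/144⌉ − ⌈(18·89+27)/144⌉ = ⌈1718/144⌉ − ⌈1629/144⌉ = 12 − 12 = 0
n=19: ⌈(20·89+27)/144⌉ − ⌈(19·89+27)/144⌉ = ⌈1807/144⌉ − ⌈1718/144⌉ = 13 − 12 = 1
n=20: ⌈(21·89+27)/144⌉ − ⌈(20·89+27)/144⌉ = ⌈1896/144⌉ − ⌈1807/144⌉ = 14 − 13 = 1
n=21: ⌈(22·89+27)/144⌉ − ⌈(21·89+27)/144⌉ = ⌈1985/144⌉ − ⌈1896/144⌉ = 14 − 14 = 0
n=22: ⌈(23·89+27)/144⌉ − ⌈(22·89+27)/144⌉ = ⌈2074/144⌉ − ⌈1985/144⌉ = 15 − 14 = 1
n=23: ⌈(24·89+27)/144⌉ − ⌈(23·89+27)/144⌉ = ⌈2163/144⌉ − ⌈2074/144⌉ = 16 − 15 = 1
n=24: ⌈(25·89+27)/144⌉ − ⌈(24·89+27)/144⌉ = ⌈2252/144⌉ − ⌈2163/144⌉ = 16 − 16 = 0
n=25: ⌈(26·89+27)/144⌉ − ⌈(25·89+27)/144⌉ = ⌈2341/144⌉ − ⌈2252/144⌉ = 17 − 16 = 1
n=26: ⌈(27·89+27)/144⌉ − ⌈(26·89+27)/144⌉ = ⌈2430/144⌉ − ⌈2341/144⌉ = 17 − 17 = 0
n=27: ⌈(28·89+27)/144⌉ − ⌈(27·89+27)/144⌉ = ⌈2519/144⌉ − ⌈2430/144⌉ = 18 − 17 = 1
n=28: ⌈(29·89+27)/144⌉ − ⌈(28·89+27)/144⌉ = ⌈2608/144⌉ − ⌈2519/144⌉ = 19 − 18 = 1
n=29: ⌈(30·89+27)/144⌉ − ⌈(29·89+27)/144⌉ = ⌈2697/144⌉ − ⌈2608/144⌉ = 19 − 19 = 0
n=30: ⌈(31·89+27)/144⌉ − ⌈(30·89+27)/144⌉ = ⌈2786/144⌉ − ⌈2697/144⌉ = 20 − 19 = 1
n=31: ⌈(32·89+27)/144⌉ − ⌈(31·89+27)/144⌉ = ⌈2875/144⌉ − ⌈2786/144⌉ = 20 − 20 = 0
n=32: ⌈(33·89+27)/144⌉ − ⌈(32·89+27)/144⌉ = ⌈2964/144⌉ − ⌈2875/144⌉ = 21 − 20 = 1
n=33: ⌈(34·89+27)/144⌉ − ⌈(33·89+27)/144⌉ = ⌈3053/144⌉ − ⌈2964/144⌉ = 22 − 21 = 1
n=34: ⌈(35·89+27)/144⌉ − ⌈(34·89+27)/144⌉ = ⌈3142/144⌉ − ⌈3053/144⌉ = 22 − 22 = 0
n=35: ⌈(36·89+27)/144⌉ − ⌈(35·89+27)/144⌉ = ⌈3231/144⌉ − ⌈3142/144⌉ = 23 − 22 = 1
n=36: ⌈(37·89+27)/144⌉ − ⌈(36·89+27)/144⌉ = ⌈3320/144⌉ − ⌈3231/144⌉ = 24 − 23 = 1
n=37: ⌈(38·89+27)/144⌉ − ⌈(37·89+27)/144⌉ = ⌈3409/144⌉ − ⌈3320/144⌉ = 24 − 24 = 0
n=38: ⌈(39·89+27)/144⌉ − ⌈(38·89+27)/144⌉ = ⌈3498/144⌉ − ⌈3409/144⌉ = 25 − 24 = 1
n=39: ⌈(40·89+27)/144⌉ − ⌈(39·89+27)/144⌉ = ⌈3587/144⌉ − ⌈3498/144⌉ = 25 − 25 = 0
n=40: ⌈(41·89+27)/144⌉ − ⌈(40·89+27)/144⌉ = ⌈3676/144⌉ − ⌈3587/144⌉ = 26 − 25 = 1
n=41: ⌈(42·89+27)/144⌉ − ⌈(41·89+27)/144⌉ = ⌈3765/144⌉ − ⌈3676/144⌉ = 27 − 26 = 1
n=42: ⌈(43·89+27)/144⌉ − ⌈(42·89+27)/144⌉ = ⌈3854/144⌉ − ⌈3765/144⌉ = 27 − 27 = 0
n=43: ⌈(44·89+27)/144⌉ − ⌈(43·89+27)/144⌉ = ⌈3943/144⌉ − ⌈3854/144⌉ = 28 − 27 = 1
n=44: ⌈(45·89+27)/144⌉ − ⌈(44·89+27)/144⌉ = ⌈4032/144⌉ − ⌈3943/144⌉ = 28 − 28 = 0
n=45: ⌈(46·89+27)/144⌉ − ⌈(45·89+27)/144⌉ = ⌈4121/144⌉ − ⌈4032/144⌉ = 29 − 28 = 1
n=46: ⌈(47·89+27)/144⌉ − ⌈(46·89+27)/144⌉ = ⌈4210/144⌉ − ⌈4121/144⌉ = 30 − 29 = 1
n=47: ⌈(48·89+27)/144⌉ − ⌈(47·89+27)/144⌉ = ⌈4299/144⌉ − ⌈4210/144⌉ = 30 − 30 = 0
n=48: ⌈(49·89+27)/144⌉ − ⌈(48·89+27)/144⌉ = ⌈4388/144⌉ − ⌈4299/144⌉ = 31 − 30 = 1
n=49: ⌈(50·89+27)/144⌉ − ⌈(49·89+27)/144⌉ = ⌈4477/144⌉ − ⌈4388/144⌉ = 32 − 31 = 1
n=50: ⌈(51·89+27)/144⌉ − ⌈(50·89+27)/144⌉ = ⌈4566/144⌉ − ⌈4477/144⌉ = 32 − 32 = 0
n=51: ⌈(52·89+27)/144⌉ − ⌈(51·89+27)/144⌉ = ⌈4655/144⌉ − ⌈4566/144⌉ = 33 − 32 = 1
n=52: ⌈(53·89+27)/144⌉ − ⌈(52·89+27)/144⌉ = ⌈4744/144⌉ − ⌈4655/144⌉ = 33 − 33 = 0
n=53: ⌈(54·89+27)/144⌉ − ⌈(53·89+27)/144⌉ = ⌈4833/144⌉ − ⌈4744/144⌉ = 34 − 33 = 1
n=54: ⌈(55·89+27)/144⌉ − ⌈(54·89+27)/144⌉ = ⌈4922/144⌉ − ⌈4833/144⌉ = 35 − 34 = 1
n=55: ⌈(56·89+27)/144⌉ − ⌈(55·89+27)/144⌉ = ⌈5011/144⌉ − ⌈4922/144⌉ = 35 − 35 = 0
n=56: ⌈(57·89+27)/144⌉ − ⌈(56·89+27)/144⌉ = ⌈5100/144⌉ − ⌈5011/144⌉ = 36 − 35 = 1
n=57: ⌈(58·89+27)/144⌉ − ⌈(57·89+27)/144⌉ = ⌈5189/144⌉ − ⌈5100/144⌉ = 37 − 36 = 1
n=58: ⌈(59·89+27)/144⌉ − ⌈(58·89+27)/144⌉ = ⌈5278/144⌉ − ⌈5189/144⌉ = 37 − 37 = 0
n=59: ⌈(60·89+27)/144⌉ − ⌈(59·89+27)/144⌉ = ⌈5367/144⌉ − ⌈5278/144⌉ = 38 − 37 = 1
n=60: ⌈(61·89+27)/144⌉ − ⌈(60·89+27)/144⌉ = ⌈5456/144⌉ − ⌈5367/144⌉ = 38 − 38 = 0
n=61: ⌈(62·89+27)/144⌉ − ⌈(61·89+27)/144⌉ = ⌈5545/144⌉ − ⌈5456/144⌉ = 39 − 38 = 1
n=62: ⌈(63·89+27)/144⌉ − ⌈(62·89+27)/144⌉ = ⌈5634/144⌉ − ⌈5545/144⌉ = 40 − 39 = 1
n=63: ⌈(64·89+27)/144⌉ − ⌈(63·89+27)/144⌉ = ⌈5723/144⌉ − ⌈5634/144⌉ = 40 − 40 = 0
n=64: ⌈(65·89+27)/144⌉ − ⌈(64·89+27)/144⌉ = ⌈5812/144⌉ − ⌈5723/144⌉ = 41 − 40 = 1
n=65: ⌈(66·89+27)/144⌉ − ⌈(65·89+27)/144⌉ = ⌈5901/144⌉ − ⌈5812/144⌉ = 41 − 41 = 0
n=66: ⌈(67·89+27)/144⌉ − ⌈(66·89+27)/144⌉ = ⌈5990/144⌉ − ⌈5901/144⌉ = 42 − 41 = 1
n=67: ⌈(68·89+27)/144⌉ − ⌈(67·89+27)/144⌉ = ⌈6079/144⌉ − ⌈5990/144⌉ = 43 − 42 = 1
n=68: ⌈(69·89+27)/144⌉ − ⌈(68·89+27)/144⌉ = ⌈6168/144⌉ − ⌈6079/144⌉ = 43 − 43 = 0
n=69: ⌈(70·89+27)/144⌉ − ⌈(69·89+27)/144⌉ = ⌈6257/144⌉ − ⌈6168/144⌉ = 44 − 43 = 1
n=70: ⌈(71·89+27)/144⌉ − ⌈(70·89+27)/144⌉ = ⌈6346/144⌉ − ⌈6257/144⌉ = 45 − 44 = 1
n=71: ⌈(72·89+27)/144⌉ − ⌈(71·89+27)/144⌉ = ⌈6435/144⌉ − ⌈6346/144⌉ = 45 − 45 = 0
n=72: ⌈(73·89+27)/144⌉ − ⌈(72·89+27)/144⌉ = ⌈6524/144⌉ − ⌈6435/144⌉ = 46 − 45 = 1
n=73: ⌈(74·89+27)/144⌉ − ⌈(73·89+27)/144⌉ = ⌈6613/144⌉ − ⌈6524/144⌉ = 46 − 46 = 0
n=74: ⌈(75·89+27)/144⌉ − ⌈(74·89+27)/144⌉ = ⌈6702/144⌉ − ⌈6613/144⌉ = 47 − 46 = 1
n=75: ⌈(76·89+27)/144⌉ − ⌈(75·89+27)/144⌉ = ⌈6791/144⌉ − ⌈6702/144⌉ = 48 − 47 = 1
n=76: ⌈(77·89+27)/144⌉ − ⌈(76·89+27)/144⌉ = ⌈6880/144⌉ − ⌈6791/144⌉ = 48 − 48 = 0
n=77: ⌈(78·89+27)/144⌉ − ⌈(77·89+27)/144⌉ = ⌈6969/144⌉ − ⌈6880/144⌉ = 49 − 48 = 1
n=78: ⌈(79·89+27)/144⌉ − ⌈(78·89+27)/144⌉ = ⌈7058/144⌉ − ⌈6969/144⌉ = 50 − 49 = 1
n=79: ⌈(80·89+27)/144⌉ − ⌈(79·89+27)/144⌉ = ⌈7147/144⌉ − ⌈7058/144⌉ = 50 − 50 = 0
n=80: ⌈(81·89+27)/144⌉ − ⌈(80·89+27)/144⌉ = ⌈7236/144⌉ − ⌈7147/144⌉ = 51 − 50 = 1
n=81: ⌈(82·89+27)/144⌉ − ⌈(81·89+27)/144⌉ = ⌈7325/144⌉ − ⌈7236/144⌉ = 51 − 51 = 0
n=82: ⌈(83·89+27)/144⌉ − ⌈(82·89+27)/144⌉ = ⌈7414/144⌉ − ⌈7325/144⌉ = 52 − 51 = 1
n=83: ⌈(84·89+27)/144⌉ − ⌈(83·89+27)/144⌉ = ⌈7503/144⌉ − ⌈7414/144⌉ = 53 − 52 = 1
n=84: ⌈(85·89+27)/144⌉ − ⌈(84·89+27)/144⌉ = ⌈7592/144⌉ − ⌈7503/144⌉ = 53 − 53 = 0
n=85: ⌈(86·89+27)/144⌉ − ⌈(85·89+27)/144⌉ = ⌈7681/144⌉ − ⌈7592/144⌉ = 54 − 53 = 1
n=86: ⌈(87·89+27)/144⌉ − ⌈(86·89+27)/144⌉ = ⌈7770/144⌉ − ⌈7681/144⌉ = 54 − 54 = 0
n=87: ⌈(88·89+27)/144⌉ − ⌈(87·89+27)/144⌉ = ⌈7859/144⌉ − ⌈7770/144⌉ = 55 − 54 = 1
n=88: ⌈(89·89+27)/144⌉ − ⌈(88·89+27)/144⌉ = ⌈7948/144⌉ − ⌈7859/144⌉ = 56 − 55 = 1
n=89: ⌈(90·89+27)/144⌉ − ⌈(89·89+27)/144⌉ = ⌈8037/144⌉ − ⌈7948/144⌉ = 56 − 56 = 0
n=90: ⌈(91·89+27)/144⌉ − ⌈(90·89+27)/144⌉ = ⌈8126/144⌉ − ⌈8037/144⌉ = 57 − 56 = 1
n=91: ⌈(92·89+27)/144⌉ − ⌈(91·89+27)/144⌉ = ⌈8215/144⌉ − ⌈8126/144⌉ = 58 − 57 = 1
n=92: ⌈(93·89+27)/144⌉ − ⌈(92·89+27)/144⌉ = ⌈8304/144⌉ − ⌈8215/144⌉ = 58 − 58 = 0
n=93: ⌈(94·89+27)/144⌉ − ⌈(93·89+27)/144⌉ = ⌈8393/144⌉ − ⌈8304/144⌉ = 59 − 58 = 1
n=94: ⌈(95·89+27)/144⌉ − ⌈(94·89+27)/144⌉ = ⌈8482/144⌉ − ⌈8393/144⌉ = 59 − 59 = 0
n=95: ⌈(96·89+27)/144⌉ − ⌈(95·89+27)/144⌉ = ⌈8571/144⌉ − ⌈8482/144⌉ = 60 − 59 = 1
n=96: ⌈(97·89+27)/144⌉ − ⌈(96·89+27)/144⌉ = ⌈8660/144⌉ − ⌈8571/144⌉ = 61 − 60 = 1
n=97: ⌈(98·89+27)/144⌉ − ⌈(97·89+27)/144⌉ = ⌈8749/144⌉ − ⌈8660/144⌉ = 61 − 61 = 0
n=98: ⌈(99·89+27)/144⌉ − ⌈(98·89+27)/144⌉ = ⌈8838/144⌉ − ⌈8749/144⌉ = 62 − 61 = 1


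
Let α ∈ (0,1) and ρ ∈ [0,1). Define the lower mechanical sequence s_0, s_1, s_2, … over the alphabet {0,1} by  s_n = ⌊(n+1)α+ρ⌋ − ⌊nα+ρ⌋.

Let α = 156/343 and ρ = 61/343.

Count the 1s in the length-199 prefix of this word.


#1s = Σ_{n=0}^{198} s_n = Σ_{n=0}^{198} (⌊(n+1)α+ρ⌋ − ⌊nα+ρ⌋)
the sum telescopes: every ⌊nα+ρ⌋ with 0 < n < 199 appears once with + and once with −, leaving ⌊199α+ρ⌋ − ⌊0·α+ρ⌋
199α + ρ = (199·156 + 61) / 343 = 31105/343
ρ = 61/343
⌊31105/343⌋ = 90,  ⌊61/343⌋ = 0
#1s = 90 − 0 = 90

90


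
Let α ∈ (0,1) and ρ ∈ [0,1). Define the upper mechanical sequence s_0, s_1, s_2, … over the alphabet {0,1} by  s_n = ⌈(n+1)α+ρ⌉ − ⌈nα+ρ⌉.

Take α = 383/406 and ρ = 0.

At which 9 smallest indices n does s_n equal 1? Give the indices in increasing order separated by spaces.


n=0: ⌈383/406⌉−⌈0/406⌉ = 1−0 = 1  ← one
n=1: ⌈766/406⌉−⌈383/406⌉ = 2−1 = 1  ← one
n=2: ⌈1149/406⌉−⌈766/406⌉ = 3−2 = 1  ← one
n=3: ⌈1532/406⌉−⌈1149/406⌉ = 4−3 = 1  ← one
n=4: ⌈1915/406⌉−⌈1532/406⌉ = 5−4 = 1  ← one
n=5: ⌈2298/406⌉−⌈1915/406⌉ = 6−5 = 1  ← one
n=6: ⌈2681/406⌉−⌈2298/406⌉ = 7−6 = 1  ← one
n=7: ⌈3064/406⌉−⌈2681/406⌉ = 8−7 = 1  ← one
n=8: ⌈3447/406⌉−⌈3064/406⌉ = 9−8 = 1  ← one
positions of the first 9 ones: 0 1 2 3 4 5 6 7 8

0 1 2 3 4 5 6 7 8


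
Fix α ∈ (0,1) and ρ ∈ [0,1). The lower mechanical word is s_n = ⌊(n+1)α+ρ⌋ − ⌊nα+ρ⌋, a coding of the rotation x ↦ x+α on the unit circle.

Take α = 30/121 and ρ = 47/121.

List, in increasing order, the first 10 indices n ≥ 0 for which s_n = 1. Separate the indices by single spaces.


2 6 10 14 18 22 26 30 34 38

n=0: ⌊77/121⌋−⌊47/121⌋ = 0−0 = 0
n=1: ⌊107/121⌋−⌊77/121⌋ = 0−0 = 0
n=2: ⌊137/121⌋−⌊107/121⌋ = 1−0 = 1  ← one
n=3: ⌊167/121⌋−⌊137/121⌋ = 1−1 = 0
n=4: ⌊197/121⌋−⌊167/121⌋ = 1−1 = 0
n=5: ⌊227/121⌋−⌊197/121⌋ = 1−1 = 0
n=6: ⌊257/121⌋−⌊227/121⌋ = 2−1 = 1  ← one
n=7: ⌊287/121⌋−⌊257/121⌋ = 2−2 = 0
n=8: ⌊317/121⌋−⌊287/121⌋ = 2−2 = 0
n=9: ⌊347/121⌋−⌊317/121⌋ = 2−2 = 0
n=10: ⌊377/121⌋−⌊347/121⌋ = 3−2 = 1  ← one
n=11: ⌊407/121⌋−⌊377/121⌋ = 3−3 = 0
n=12: ⌊437/121⌋−⌊407/121⌋ = 3−3 = 0
n=13: ⌊467/121⌋−⌊437/121⌋ = 3−3 = 0
n=14: ⌊497/121⌋−⌊467/121⌋ = 4−3 = 1  ← one
n=15: ⌊527/121⌋−⌊497/121⌋ = 4−4 = 0
n=16: ⌊557/121⌋−⌊527/121⌋ = 4−4 = 0
n=17: ⌊587/121⌋−⌊557/121⌋ = 4−4 = 0
n=18: ⌊617/121⌋−⌊587/121⌋ = 5−4 = 1  ← one
n=19: ⌊647/121⌋−⌊617/121⌋ = 5−5 = 0
n=20: ⌊677/121⌋−⌊647/121⌋ = 5−5 = 0
n=21: ⌊707/121⌋−⌊677/121⌋ = 5−5 = 0
n=22: ⌊737/121⌋−⌊707/121⌋ = 6−5 = 1  ← one
n=23: ⌊767/121⌋−⌊737/121⌋ = 6−6 = 0
n=24: ⌊797/121⌋−⌊767/121⌋ = 6−6 = 0
n=25: ⌊827/121⌋−⌊797/121⌋ = 6−6 = 0
n=26: ⌊857/121⌋−⌊827/121⌋ = 7−6 = 1  ← one
n=27: ⌊887/121⌋−⌊857/121⌋ = 7−7 = 0
n=28: ⌊917/121⌋−⌊887/121⌋ = 7−7 = 0
n=29: ⌊947/121⌋−⌊917/121⌋ = 7−7 = 0
n=30: ⌊977/121⌋−⌊947/121⌋ = 8−7 = 1  ← one
n=31: ⌊1007/121⌋−⌊977/121⌋ = 8−8 = 0
n=32: ⌊1037/121⌋−⌊1007/121⌋ = 8−8 = 0
n=33: ⌊1067/121⌋−⌊1037/121⌋ = 8−8 = 0
n=34: ⌊1097/121⌋−⌊1067/121⌋ = 9−8 = 1  ← one
n=35: ⌊1127/121⌋−⌊1097/121⌋ = 9−9 = 0
n=36: ⌊1157/121⌋−⌊1127/121⌋ = 9−9 = 0
n=37: ⌊1187/121⌋−⌊1157/121⌋ = 9−9 = 0
n=38: ⌊1217/121⌋−⌊1187/121⌋ = 10−9 = 1  ← one
positions of the first 10 ones: 2 6 10 14 18 22 26 30 34 38


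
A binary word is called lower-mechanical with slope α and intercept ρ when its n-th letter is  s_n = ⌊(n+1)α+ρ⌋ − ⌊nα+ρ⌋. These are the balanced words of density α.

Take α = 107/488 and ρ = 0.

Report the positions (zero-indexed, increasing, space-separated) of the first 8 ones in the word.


4 9 13 18 22 27 31 36

n=0: ⌊107/488⌋−⌊0/488⌋ = 0−0 = 0
n=1: ⌊214/488⌋−⌊107/488⌋ = 0−0 = 0
n=2: ⌊321/488⌋−⌊214/488⌋ = 0−0 = 0
n=3: ⌊428/488⌋−⌊321/488⌋ = 0−0 = 0
n=4: ⌊535/488⌋−⌊428/488⌋ = 1−0 = 1  ← one
n=5: ⌊642/488⌋−⌊535/488⌋ = 1−1 = 0
n=6: ⌊749/488⌋−⌊642/488⌋ = 1−1 = 0
n=7: ⌊856/488⌋−⌊749/488⌋ = 1−1 = 0
n=8: ⌊963/488⌋−⌊856/488⌋ = 1−1 = 0
n=9: ⌊1070/488⌋−⌊963/488⌋ = 2−1 = 1  ← one
n=10: ⌊1177/488⌋−⌊1070/488⌋ = 2−2 = 0
n=11: ⌊1284/488⌋−⌊1177/488⌋ = 2−2 = 0
n=12: ⌊1391/488⌋−⌊1284/488⌋ = 2−2 = 0
n=13: ⌊1498/488⌋−⌊1391/488⌋ = 3−2 = 1  ← one
n=14: ⌊1605/488⌋−⌊1498/488⌋ = 3−3 = 0
n=15: ⌊1712/488⌋−⌊1605/488⌋ = 3−3 = 0
n=16: ⌊1819/488⌋−⌊1712/488⌋ = 3−3 = 0
n=17: ⌊1926/488⌋−⌊1819/488⌋ = 3−3 = 0
n=18: ⌊2033/488⌋−⌊1926/488⌋ = 4−3 = 1  ← one
n=19: ⌊2140/488⌋−⌊2033/488⌋ = 4−4 = 0
n=20: ⌊2247/488⌋−⌊2140/488⌋ = 4−4 = 0
n=21: ⌊2354/488⌋−⌊2247/488⌋ = 4−4 = 0
n=22: ⌊2461/488⌋−⌊2354/488⌋ = 5−4 = 1  ← one
n=23: ⌊2568/488⌋−⌊2461/488⌋ = 5−5 = 0
n=24: ⌊2675/488⌋−⌊2568/488⌋ = 5−5 = 0
n=25: ⌊2782/488⌋−⌊2675/488⌋ = 5−5 = 0
n=26: ⌊2889/488⌋−⌊2782/488⌋ = 5−5 = 0
n=27: ⌊2996/488⌋−⌊2889/488⌋ = 6−5 = 1  ← one
n=28: ⌊3103/488⌋−⌊2996/488⌋ = 6−6 = 0
n=29: ⌊3210/488⌋−⌊3103/488⌋ = 6−6 = 0
n=30: ⌊3317/488⌋−⌊3210/488⌋ = 6−6 = 0
n=31: ⌊3424/488⌋−⌊3317/488⌋ = 7−6 = 1  ← one
n=32: ⌊3531/488⌋−⌊3424/488⌋ = 7−7 = 0
n=33: ⌊3638/488⌋−⌊3531/488⌋ = 7−7 = 0
n=34: ⌊3745/488⌋−⌊3638/488⌋ = 7−7 = 0
n=35: ⌊3852/488⌋−⌊3745/488⌋ = 7−7 = 0
n=36: ⌊3959/488⌋−⌊3852/488⌋ = 8−7 = 1  ← one
positions of the first 8 ones: 4 9 13 18 22 27 31 36


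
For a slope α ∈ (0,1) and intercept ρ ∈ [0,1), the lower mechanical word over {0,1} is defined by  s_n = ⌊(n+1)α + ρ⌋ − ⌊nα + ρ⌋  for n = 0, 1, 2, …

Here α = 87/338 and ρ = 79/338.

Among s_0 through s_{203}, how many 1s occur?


52

#1s = Σ_{n=0}^{203} s_n = Σ_{n=0}^{203} (⌊(n+1)α+ρ⌋ − ⌊nα+ρ⌋)
the sum telescopes: every ⌊nα+ρ⌋ with 0 < n < 204 appears once with + and once with −, leaving ⌊204α+ρ⌋ − ⌊0·α+ρ⌋
204α + ρ = (204·87 + 79) / 338 = 17827/338
ρ = 79/338
⌊17827/338⌋ = 52,  ⌊79/338⌋ = 0
#1s = 52 − 0 = 52


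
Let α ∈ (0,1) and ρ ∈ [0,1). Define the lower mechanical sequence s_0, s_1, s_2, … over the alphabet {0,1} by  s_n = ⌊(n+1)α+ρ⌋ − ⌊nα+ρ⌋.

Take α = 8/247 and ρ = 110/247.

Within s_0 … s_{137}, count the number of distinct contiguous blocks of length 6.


t_n = ⌊(n·8+110)/247⌋ for n = 0 … 138:
  n=0…9: ⌊110/247⌋=0 ⌊118/247⌋=0 ⌊126/247⌋=0 ⌊134/247⌋=0 ⌊142/247⌋=0 ⌊150/247⌋=0 ⌊158/247⌋=0 ⌊166/247⌋=0 ⌊174/247⌋=0 ⌊182/247⌋=0
  n=10…19: ⌊190/247⌋=0 ⌊198/247⌋=0 ⌊206/247⌋=0 ⌊214/247⌋=0 ⌊222/247⌋=0 ⌊230/247⌋=0 ⌊238/247⌋=0 ⌊246/247⌋=0 ⌊254/247⌋=1 ⌊262/247⌋=1
  n=20…29: ⌊270/247⌋=1 ⌊278/247⌋=1 ⌊286/247⌋=1 ⌊294/247⌋=1 ⌊302/247⌋=1 ⌊310/247⌋=1 ⌊318/247⌋=1 ⌊326/247⌋=1 ⌊334/247⌋=1 ⌊342/247⌋=1
  n=30…39: ⌊350/247⌋=1 ⌊358/247⌋=1 ⌊366/247⌋=1 ⌊374/247⌋=1 ⌊382/247⌋=1 ⌊390/247⌋=1 ⌊398/247⌋=1 ⌊406/247⌋=1 ⌊414/247⌋=1 ⌊422/247⌋=1
  n=40…49: ⌊430/247⌋=1 ⌊438/247⌋=1 ⌊446/247⌋=1 ⌊454/247⌋=1 ⌊462/247⌋=1 ⌊470/247⌋=1 ⌊478/247⌋=1 ⌊486/247⌋=1 ⌊494/247⌋=2 ⌊502/247⌋=2
  n=50…59: ⌊510/247⌋=2 ⌊518/247⌋=2 ⌊526/247⌋=2 ⌊534/247⌋=2 ⌊542/247⌋=2 ⌊550/247⌋=2 ⌊558/247⌋=2 ⌊566/247⌋=2 ⌊574/247⌋=2 ⌊582/247⌋=2
  n=60…69: ⌊590/247⌋=2 ⌊598/247⌋=2 ⌊606/247⌋=2 ⌊614/247⌋=2 ⌊622/247⌋=2 ⌊630/247⌋=2 ⌊638/247⌋=2 ⌊646/247⌋=2 ⌊654/247⌋=2 ⌊662/247⌋=2
  n=70…79: ⌊670/247⌋=2 ⌊678/247⌋=2 ⌊686/247⌋=2 ⌊694/247⌋=2 ⌊702/247⌋=2 ⌊710/247⌋=2 ⌊718/247⌋=2 ⌊726/247⌋=2 ⌊734/247⌋=2 ⌊742/247⌋=3
  n=80…89: ⌊750/247⌋=3 ⌊758/247⌋=3 ⌊766/247⌋=3 ⌊774/247⌋=3 ⌊782/247⌋=3 ⌊790/247⌋=3 ⌊798/247⌋=3 ⌊806/247⌋=3 ⌊814/247⌋=3 ⌊822/247⌋=3
  n=90…99: ⌊830/247⌋=3 ⌊838/247⌋=3 ⌊846/247⌋=3 ⌊854/247⌋=3 ⌊862/247⌋=3 ⌊870/247⌋=3 ⌊878/247⌋=3 ⌊886/247⌋=3 ⌊894/247⌋=3 ⌊902/247⌋=3
  n=100…109: ⌊910/247⌋=3 ⌊918/247⌋=3 ⌊926/247⌋=3 ⌊934/247⌋=3 ⌊942/247⌋=3 ⌊950/247⌋=3 ⌊958/247⌋=3 ⌊966/247⌋=3 ⌊974/247⌋=3 ⌊982/247⌋=3
  n=110…119: ⌊990/247⌋=4 ⌊998/247⌋=4 ⌊1006/247⌋=4 ⌊1014/247⌋=4 ⌊1022/247⌋=4 ⌊1030/247⌋=4 ⌊1038/247⌋=4 ⌊1046/247⌋=4 ⌊1054/247⌋=4 ⌊1062/247⌋=4
  n=120…129: ⌊1070/247⌋=4 ⌊1078/247⌋=4 ⌊1086/247⌋=4 ⌊1094/247⌋=4 ⌊1102/247⌋=4 ⌊1110/247⌋=4 ⌊1118/247⌋=4 ⌊1126/247⌋=4 ⌊1134/247⌋=4 ⌊1142/247⌋=4
  n=130…138: ⌊1150/247⌋=4 ⌊1158/247⌋=4 ⌊1166/247⌋=4 ⌊1174/247⌋=4 ⌊1182/247⌋=4 ⌊1190/247⌋=4 ⌊1198/247⌋=4 ⌊1206/247⌋=4 ⌊1214/247⌋=4
s_n = t_(n+1) − t_n for n = 0 … 137 gives
prefix = 000000000000000001000000000000000000000000000001000000000000000000000000000000100000000000000000000000000000010000000000000000000000000000
slide a length-6 window over [0..5] … [132..137] (133 windows); first occurrence of each distinct factor:
  [  0..  5] 000000
  [ 12.. 17] 000001
  [ 13.. 18] 000010
  [ 14.. 19] 000100
  [ 15.. 20] 001000
  [ 16.. 21] 010000
  [ 17.. 22] 100000
  (the other 126 windows repeat one of these)
distinct factors: {000000, 000001, 000010, 000100, 001000, 010000, 100000}
count = 7  (Sturmian bound for length 6 is 7)

7
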